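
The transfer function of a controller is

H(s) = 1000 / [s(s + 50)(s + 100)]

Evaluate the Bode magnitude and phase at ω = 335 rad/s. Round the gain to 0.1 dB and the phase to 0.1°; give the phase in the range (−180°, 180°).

-92.0 dB, 115.1°

At s = jω = j335:
pole (s+50): 50 + j335 → |·| = √(50²+335²) = √114725 ≈ 338.71, ∠ = arctan(335/50) ≈ 81.51°
pole (s+100): 100 + j335 → |·| = √(100²+335²) = √122225 ≈ 349.61, ∠ = arctan(335/100) ≈ 73.38°
pole at origin: |s| = 335, ∠ = 90.00° (in denominator)
|H| = 1000 / 3.9669e+07 ≈ 2.5209e-05
Gain = 20 log₁₀(2.5209e-05) ≈ -91.97 dB
∠H = 0.00° − 244.89° = -244.89° ≡ 115.11° (principal value)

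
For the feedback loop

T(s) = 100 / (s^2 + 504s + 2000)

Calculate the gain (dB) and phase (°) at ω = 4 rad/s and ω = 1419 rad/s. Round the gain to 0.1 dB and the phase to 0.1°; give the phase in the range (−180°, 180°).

ω = 4: -29.0 dB, -45.5°; ω = 1419: -86.6 dB, -160.4°

Substitute s = j4:
Numerator: 100 = 100 + j0
Denominator: (j4)^2 + 504(j4) + 2000 = 1984 + j2016
|N| = √(100² + 0²) ≈ 100, ∠N ≈ 0.00°
|D| = √(1984² + 2016²) ≈ 2828.5, ∠D ≈ 45.46°
|T| = 100 / 2828.5 ≈ 0.035354
Gain = 20 log₁₀(0.035354) ≈ -29.03 dB
∠T = 0.00° − 45.46° = -45.46°

Substitute s = j1419:
Numerator: 100 = 100 + j0
Denominator: (j1419)^2 + 504(j1419) + 2000 = -2011561 + j715176
|N| = √(100² + 0²) ≈ 100, ∠N ≈ 0.00°
|D| = √(2011561² + 715176²) ≈ 2.1349e+06, ∠D ≈ 160.43°
|T| = 100 / 2.1349e+06 ≈ 4.6841e-05
Gain = 20 log₁₀(4.6841e-05) ≈ -86.59 dB
∠T = 0.00° − 160.43° = -160.43°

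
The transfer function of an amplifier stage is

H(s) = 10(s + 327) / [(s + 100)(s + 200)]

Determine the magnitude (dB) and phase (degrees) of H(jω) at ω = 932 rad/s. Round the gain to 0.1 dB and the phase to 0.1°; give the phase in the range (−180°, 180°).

-39.1 dB, -91.1°

At s = jω = j932:
zero (s+327): 327 + j932 → |·| = √(327²+932²) = √975553 ≈ 987.7, ∠ = arctan(932/327) ≈ 70.67°
pole (s+100): 100 + j932 → |·| = √(100²+932²) = √878624 ≈ 937.35, ∠ = arctan(932/100) ≈ 83.88°
pole (s+200): 200 + j932 → |·| = √(200²+932²) = √908624 ≈ 953.22, ∠ = arctan(932/200) ≈ 77.89°
|H| = 10 · 987.7 / 8.935e+05 ≈ 0.011054
Gain = 20 log₁₀(0.011054) ≈ -39.13 dB
∠H = 70.67° − 161.77° = -91.10°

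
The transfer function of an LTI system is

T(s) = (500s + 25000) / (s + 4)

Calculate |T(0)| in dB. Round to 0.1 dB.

75.9 dB

T(0) = 25000 / 4 = 6250
20 log₁₀(6250) ≈ 75.92 dB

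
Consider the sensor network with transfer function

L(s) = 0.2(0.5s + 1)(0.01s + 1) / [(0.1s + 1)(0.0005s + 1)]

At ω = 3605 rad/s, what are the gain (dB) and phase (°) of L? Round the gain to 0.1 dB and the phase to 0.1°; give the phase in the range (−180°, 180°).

At ω = 3605 rad/s:
zero (1 + j3605·0.5) = 1 + j1802.5 → |·| ≈ 1802.5, ∠ ≈ 89.97°
zero (1 + j3605·0.01) = 1 + j36.05 → |·| ≈ 36.064, ∠ ≈ 88.41°
pole (1 + j3605·0.1) = 1 + j360.5 → |·| ≈ 360.5, ∠ ≈ 89.84°
pole (1 + j3605·0.0005) = 1 + j1.8025 → |·| ≈ 2.0613, ∠ ≈ 60.98°
|L| = 0.2 · 1802.5 · 36.064 / (360.5 · 2.0613) ≈ 17.496
Gain = 20 log₁₀(17.496) ≈ 24.86 dB
∠L = (89.97° + 88.41°) − (89.84° + 60.98°) = 27.56°

24.9 dB, 27.6°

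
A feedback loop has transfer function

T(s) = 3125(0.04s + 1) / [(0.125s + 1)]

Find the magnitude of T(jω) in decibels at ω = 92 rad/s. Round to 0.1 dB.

60.3 dB

At ω = 92 rad/s:
zero (1 + j92·0.04) = 1 + j3.68 → |·| ≈ 3.8134, ∠ ≈ 74.80°
pole (1 + j92·0.125) = 1 + j11.5 → |·| ≈ 11.543, ∠ ≈ 85.03°
|T| = 3125 · 3.8134 / (11.543) ≈ 1032.4
Gain = 20 log₁₀(1032.4) ≈ 60.28 dB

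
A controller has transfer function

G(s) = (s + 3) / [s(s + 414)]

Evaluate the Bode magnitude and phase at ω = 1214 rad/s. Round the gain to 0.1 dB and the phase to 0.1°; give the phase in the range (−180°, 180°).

-62.2 dB, -71.3°

At s = jω = j1214:
zero (s+3): 3 + j1214 → |·| = √(3²+1214²) = √1473805 ≈ 1214, ∠ = arctan(1214/3) ≈ 89.86°
pole (s+414): 414 + j1214 → |·| = √(414²+1214²) = √1645192 ≈ 1282.7, ∠ = arctan(1214/414) ≈ 71.17°
pole at origin: |s| = 1214, ∠ = 90.00° (in denominator)
|G| = 1 · 1214 / 1.5572e+06 ≈ 0.0007796
Gain = 20 log₁₀(0.0007796) ≈ -62.16 dB
∠G = 89.86° − 161.17° = -71.31°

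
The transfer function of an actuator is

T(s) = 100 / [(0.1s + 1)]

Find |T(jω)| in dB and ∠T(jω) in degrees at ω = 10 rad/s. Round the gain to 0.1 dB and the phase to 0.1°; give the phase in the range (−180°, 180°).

37.0 dB, -45.0°

At ω = 10 rad/s:
pole (1 + j10·0.1) = 1 + j1 → |·| ≈ 1.4142, ∠ ≈ 45.00°
|T| = 100 · 1 / (1.4142) ≈ 70.711
Gain = 20 log₁₀(70.711) ≈ 36.99 dB
∠T = (0°) − (45.00°) = -45.00°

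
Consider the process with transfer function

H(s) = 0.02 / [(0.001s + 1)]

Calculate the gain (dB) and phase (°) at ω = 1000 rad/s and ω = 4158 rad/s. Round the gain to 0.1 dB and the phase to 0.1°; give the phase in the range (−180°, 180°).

At ω = 1000 rad/s:
pole (1 + j1000·0.001) = 1 + j1 → |·| ≈ 1.4142, ∠ ≈ 45.00°
|H| = 0.02 · 1 / (1.4142) ≈ 0.014142
Gain = 20 log₁₀(0.014142) ≈ -36.99 dB
∠H = (0°) − (45.00°) = -45.00°

At ω = 4158 rad/s:
pole (1 + j4158·0.001) = 1 + j4.158 → |·| ≈ 4.2766, ∠ ≈ 76.48°
|H| = 0.02 · 1 / (4.2766) ≈ 0.0046766
Gain = 20 log₁₀(0.0046766) ≈ -46.60 dB
∠H = (0°) − (76.48°) = -76.48°

ω = 1000: -37.0 dB, -45.0°; ω = 4158: -46.6 dB, -76.5°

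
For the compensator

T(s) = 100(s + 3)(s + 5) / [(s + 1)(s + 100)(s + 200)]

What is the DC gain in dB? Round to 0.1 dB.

T(0) = 100·3·5 / (1·100·200) = 0.075
20 log₁₀(0.075) ≈ -22.50 dB

-22.5 dB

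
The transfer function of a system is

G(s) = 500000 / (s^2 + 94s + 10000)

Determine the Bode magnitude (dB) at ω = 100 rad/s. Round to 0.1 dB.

At s = jω = j100:
quadratic: (j100)² + 94·j100 + 10000 = 0 + j9400 → |·| ≈ 9400, ∠ ≈ 90.00°
|G| = 500000 / 9400 ≈ 53.191
Gain = 20 log₁₀(53.191) ≈ 34.52 dB

34.5 dB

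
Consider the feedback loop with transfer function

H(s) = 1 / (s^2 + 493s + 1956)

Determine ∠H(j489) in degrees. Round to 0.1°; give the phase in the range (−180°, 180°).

-134.5°

Substitute s = j489:
Numerator: 1 = 1 + j0
Denominator: (j489)^2 + 493(j489) + 1956 = -237165 + j241077
|N| = √(1² + 0²) ≈ 1, ∠N ≈ 0.00°
|D| = √(237165² + 241077²) ≈ 3.3818e+05, ∠D ≈ 134.53°
∠H = 0.00° − 134.53° = -134.53°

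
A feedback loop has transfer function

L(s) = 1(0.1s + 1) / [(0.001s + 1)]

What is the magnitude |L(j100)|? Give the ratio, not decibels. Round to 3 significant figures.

At ω = 100 rad/s:
zero (1 + j100·0.1) = 1 + j10 → |·| ≈ 10.05, ∠ ≈ 84.29°
pole (1 + j100·0.001) = 1 + j0.1 → |·| ≈ 1.005, ∠ ≈ 5.71°
|L| = 1 · 10.05 / (1.005) ≈ 10

10.0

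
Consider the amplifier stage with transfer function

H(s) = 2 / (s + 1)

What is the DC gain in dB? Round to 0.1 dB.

6.0 dB

H(0) = 2 / (1) = 2
20 log₁₀(2) ≈ 6.02 dB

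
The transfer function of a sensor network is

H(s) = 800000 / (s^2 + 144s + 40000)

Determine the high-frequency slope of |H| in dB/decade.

-40 dB/decade

Each pole contributes −20 dB/decade at high frequency; each zero contributes +20 dB/decade.
Net: 0 zero(s) − 2 pole(s) → -40 dB/decade.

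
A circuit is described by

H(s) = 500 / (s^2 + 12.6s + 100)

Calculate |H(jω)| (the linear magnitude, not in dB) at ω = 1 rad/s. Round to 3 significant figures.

5.01

At s = jω = j1:
quadratic: (j1)² + 12.6·j1 + 100 = 99 + j12.6 → |·| ≈ 99.799, ∠ ≈ 7.25°
|H| = 500 / 99.799 ≈ 5.0101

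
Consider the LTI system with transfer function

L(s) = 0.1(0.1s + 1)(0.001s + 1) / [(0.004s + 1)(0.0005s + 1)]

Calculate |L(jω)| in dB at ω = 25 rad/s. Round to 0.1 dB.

-11.4 dB

At ω = 25 rad/s:
zero (1 + j25·0.1) = 1 + j2.5 → |·| ≈ 2.6926, ∠ ≈ 68.20°
zero (1 + j25·0.001) = 1 + j0.025 → |·| ≈ 1.0003, ∠ ≈ 1.43°
pole (1 + j25·0.004) = 1 + j0.1 → |·| ≈ 1.005, ∠ ≈ 5.71°
pole (1 + j25·0.0005) = 1 + j0.0125 → |·| ≈ 1.0001, ∠ ≈ 0.72°
|L| = 0.1 · 2.6926 · 1.0003 / (1.005 · 1.0001) ≈ 0.26797
Gain = 20 log₁₀(0.26797) ≈ -11.44 dB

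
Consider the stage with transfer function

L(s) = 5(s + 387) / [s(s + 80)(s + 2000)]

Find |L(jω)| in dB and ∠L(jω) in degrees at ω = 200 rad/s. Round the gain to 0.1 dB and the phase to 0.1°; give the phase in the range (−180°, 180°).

At s = jω = j200:
zero (s+387): 387 + j200 → |·| = √(387²+200²) = √189769 ≈ 435.62, ∠ = arctan(200/387) ≈ 27.33°
pole (s+80): 80 + j200 → |·| = √(80²+200²) = √46400 ≈ 215.41, ∠ = arctan(200/80) ≈ 68.20°
pole (s+2000): 2000 + j200 → |·| = √(2000²+200²) = √4040000 ≈ 2010, ∠ = arctan(200/2000) ≈ 5.71°
pole at origin: |s| = 200, ∠ = 90.00° (in denominator)
|L| = 5 · 435.62 / 8.6595e+07 ≈ 2.5153e-05
Gain = 20 log₁₀(2.5153e-05) ≈ -91.99 dB
∠L = 27.33° − 163.91° = -136.58°

-92.0 dB, -136.6°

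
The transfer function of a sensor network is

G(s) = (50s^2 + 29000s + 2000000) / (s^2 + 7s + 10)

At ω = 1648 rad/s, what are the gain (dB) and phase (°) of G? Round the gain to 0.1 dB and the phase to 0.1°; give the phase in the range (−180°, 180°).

34.4 dB, -19.4°

Substitute s = j1648:
Numerator: 50(j1648)^2 + 29000(j1648) + 2000000 = -133795200 + j47792000
Denominator: (j1648)^2 + 7(j1648) + 10 = -2715894 + j11536
|N| = √(133795200² + 47792000²) ≈ 1.4207e+08, ∠N ≈ 160.34°
|D| = √(2715894² + 11536²) ≈ 2.7159e+06, ∠D ≈ 179.76°
|G| = 1.4207e+08 / 2.7159e+06 ≈ 52.31
Gain = 20 log₁₀(52.31) ≈ 34.37 dB
∠G = 160.34° − 179.76° = -19.42°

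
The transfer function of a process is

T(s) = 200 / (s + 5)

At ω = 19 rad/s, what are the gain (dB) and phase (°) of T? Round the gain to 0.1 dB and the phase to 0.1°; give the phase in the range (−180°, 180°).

Substitute s = j19:
Numerator: 200 = 200 + j0
Denominator: (j19) + 5 = 5 + j19
|N| = √(200² + 0²) ≈ 200, ∠N ≈ 0.00°
|D| = √(5² + 19²) ≈ 19.647, ∠D ≈ 75.26°
|T| = 200 / 19.647 ≈ 10.18
Gain = 20 log₁₀(10.18) ≈ 20.15 dB
∠T = 0.00° − 75.26° = -75.26°

20.2 dB, -75.3°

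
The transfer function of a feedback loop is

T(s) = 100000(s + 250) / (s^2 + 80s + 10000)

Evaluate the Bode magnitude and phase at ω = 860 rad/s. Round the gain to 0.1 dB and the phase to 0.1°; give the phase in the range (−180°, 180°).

At s = jω = j860:
zero (s+250): 250 + j860 → |·| = √(250²+860²) = √802100 ≈ 895.6, ∠ = arctan(860/250) ≈ 73.79°
quadratic: (j860)² + 80·j860 + 10000 = -729600 + j68800 → |·| ≈ 7.3284e+05, ∠ ≈ 174.61°
|T| = 100000 · 895.6 / 7.3284e+05 ≈ 122.21
Gain = 20 log₁₀(122.21) ≈ 41.74 dB
∠T = 73.79° − 174.61° = -100.82°

41.7 dB, -100.8°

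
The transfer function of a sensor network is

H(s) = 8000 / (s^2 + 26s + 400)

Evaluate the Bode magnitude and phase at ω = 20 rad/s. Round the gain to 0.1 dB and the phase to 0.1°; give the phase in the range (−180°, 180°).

At s = jω = j20:
quadratic: (j20)² + 26·j20 + 400 = 0 + j520 → |·| ≈ 520, ∠ ≈ 90.00°
|H| = 8000 / 520 ≈ 15.385
Gain = 20 log₁₀(15.385) ≈ 23.74 dB
∠H = 0.00° − 90.00° = -90.00°

23.7 dB, -90.0°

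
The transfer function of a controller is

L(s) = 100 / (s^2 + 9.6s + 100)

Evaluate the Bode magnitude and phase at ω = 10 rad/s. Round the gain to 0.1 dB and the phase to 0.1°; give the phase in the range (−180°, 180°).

At s = jω = j10:
quadratic: (j10)² + 9.6·j10 + 100 = 0 + j96 → |·| ≈ 96, ∠ ≈ 90.00°
|L| = 100 / 96 ≈ 1.0417
Gain = 20 log₁₀(1.0417) ≈ 0.35 dB
∠L = 0.00° − 90.00° = -90.00°

0.4 dB, -90.0°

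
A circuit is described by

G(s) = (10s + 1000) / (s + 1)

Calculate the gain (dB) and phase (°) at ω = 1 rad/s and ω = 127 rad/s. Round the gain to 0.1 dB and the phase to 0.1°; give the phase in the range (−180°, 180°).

Substitute s = j1:
Numerator: 10(j1) + 1000 = 1000 + j10
Denominator: (j1) + 1 = 1 + j1
|N| = √(1000² + 10²) ≈ 1000, ∠N ≈ 0.57°
|D| = √(1² + 1²) ≈ 1.4142, ∠D ≈ 45.00°
|G| = 1000 / 1.4142 ≈ 707.11
Gain = 20 log₁₀(707.11) ≈ 56.99 dB
∠G = 0.57° − 45.00° = -44.43°

Substitute s = j127:
Numerator: 10(j127) + 1000 = 1000 + j1270
Denominator: (j127) + 1 = 1 + j127
|N| = √(1000² + 1270²) ≈ 1616.4, ∠N ≈ 51.78°
|D| = √(1² + 127²) ≈ 127, ∠D ≈ 89.55°
|G| = 1616.4 / 127 ≈ 12.728
Gain = 20 log₁₀(12.728) ≈ 22.10 dB
∠G = 51.78° − 89.55° = -37.77°

ω = 1: 57.0 dB, -44.4°; ω = 127: 22.1 dB, -37.8°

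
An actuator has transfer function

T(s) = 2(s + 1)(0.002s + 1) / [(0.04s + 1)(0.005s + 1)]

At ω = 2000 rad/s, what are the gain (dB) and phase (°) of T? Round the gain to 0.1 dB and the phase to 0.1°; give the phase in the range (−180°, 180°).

26.2 dB, -7.6°

At ω = 2000 rad/s:
zero (1 + j2000·1) = 1 + j2000 → |·| ≈ 2000, ∠ ≈ 89.97°
zero (1 + j2000·0.002) = 1 + j4 → |·| ≈ 4.1231, ∠ ≈ 75.96°
pole (1 + j2000·0.04) = 1 + j80 → |·| ≈ 80.006, ∠ ≈ 89.28°
pole (1 + j2000·0.005) = 1 + j10 → |·| ≈ 10.05, ∠ ≈ 84.29°
|T| = 2 · 2000 · 4.1231 / (80.006 · 10.05) ≈ 20.511
Gain = 20 log₁₀(20.511) ≈ 26.24 dB
∠T = (89.97° + 75.96°) − (89.28° + 84.29°) = -7.64°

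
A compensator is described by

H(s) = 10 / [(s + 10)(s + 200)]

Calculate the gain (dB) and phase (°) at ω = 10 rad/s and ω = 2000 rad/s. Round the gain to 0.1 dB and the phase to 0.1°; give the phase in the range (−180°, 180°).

ω = 10: -49.0 dB, -47.9°; ω = 2000: -112.1 dB, -174.0°

At s = jω = j10:
pole (s+10): 10 + j10 → |·| = √(10²+10²) = √200 ≈ 14.142, ∠ = arctan(10/10) ≈ 45.00°
pole (s+200): 200 + j10 → |·| = √(200²+10²) = √40100 ≈ 200.25, ∠ = arctan(10/200) ≈ 2.86°
|H| = 10 / 2831.9 ≈ 0.0035312
Gain = 20 log₁₀(0.0035312) ≈ -49.04 dB
∠H = 0.00° − 47.86° = -47.86°

At s = jω = j2000:
pole (s+10): 10 + j2000 → |·| = √(10²+2000²) = √4000100 ≈ 2000, ∠ = arctan(2000/10) ≈ 89.71°
pole (s+200): 200 + j2000 → |·| = √(200²+2000²) = √4040000 ≈ 2010, ∠ = arctan(2000/200) ≈ 84.29°
|H| = 10 / 4.02e+06 ≈ 2.4876e-06
Gain = 20 log₁₀(2.4876e-06) ≈ -112.08 dB
∠H = 0.00° − 174.00° = -174.00°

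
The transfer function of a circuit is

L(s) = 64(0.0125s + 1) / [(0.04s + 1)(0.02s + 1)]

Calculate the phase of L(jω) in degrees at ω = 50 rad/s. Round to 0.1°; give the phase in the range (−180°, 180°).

-76.4°

At ω = 50 rad/s:
zero (1 + j50·0.0125) = 1 + j0.625 → |·| ≈ 1.1792, ∠ ≈ 32.01°
pole (1 + j50·0.04) = 1 + j2 → |·| ≈ 2.2361, ∠ ≈ 63.43°
pole (1 + j50·0.02) = 1 + j1 → |·| ≈ 1.4142, ∠ ≈ 45.00°
∠L = (32.01°) − (63.43° + 45.00°) = -76.42°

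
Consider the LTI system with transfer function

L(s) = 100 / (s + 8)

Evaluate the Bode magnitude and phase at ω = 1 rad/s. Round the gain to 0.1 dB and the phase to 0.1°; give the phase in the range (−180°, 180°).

At s = jω = j1:
pole (s+8): 8 + j1 → |·| = √(8²+1²) = √65 ≈ 8.0623, ∠ = arctan(1/8) ≈ 7.13°
|L| = 100 / 8.0623 ≈ 12.403
Gain = 20 log₁₀(12.403) ≈ 21.87 dB
∠L = 0.00° − 7.13° = -7.13°

21.9 dB, -7.1°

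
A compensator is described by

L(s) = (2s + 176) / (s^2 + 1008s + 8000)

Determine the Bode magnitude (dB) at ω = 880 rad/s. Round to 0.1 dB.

Substitute s = j880:
Numerator: 2(j880) + 176 = 176 + j1760
Denominator: (j880)^2 + 1008(j880) + 8000 = -766400 + j887040
|N| = √(176² + 1760²) ≈ 1768.8, ∠N ≈ 84.29°
|D| = √(766400² + 887040²) ≈ 1.1723e+06, ∠D ≈ 130.83°
|L| = 1768.8 / 1.1723e+06 ≈ 0.0015088
Gain = 20 log₁₀(0.0015088) ≈ -56.43 dB

-56.4 dB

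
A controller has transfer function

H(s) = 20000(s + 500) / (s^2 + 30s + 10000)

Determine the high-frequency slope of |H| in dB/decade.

-20 dB/decade

Each pole contributes −20 dB/decade at high frequency; each zero contributes +20 dB/decade.
Net: 1 zero(s) − 2 pole(s) → -20 dB/decade.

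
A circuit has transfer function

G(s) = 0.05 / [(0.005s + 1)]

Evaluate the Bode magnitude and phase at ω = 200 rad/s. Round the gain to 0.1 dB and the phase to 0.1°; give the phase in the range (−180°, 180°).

At ω = 200 rad/s:
pole (1 + j200·0.005) = 1 + j1 → |·| ≈ 1.4142, ∠ ≈ 45.00°
|G| = 0.05 · 1 / (1.4142) ≈ 0.035356
Gain = 20 log₁₀(0.035356) ≈ -29.03 dB
∠G = (0°) − (45.00°) = -45.00°

-29.0 dB, -45.0°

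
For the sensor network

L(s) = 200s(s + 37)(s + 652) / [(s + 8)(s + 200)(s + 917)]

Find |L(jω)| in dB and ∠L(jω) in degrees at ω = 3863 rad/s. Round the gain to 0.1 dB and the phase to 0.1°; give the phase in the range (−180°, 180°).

45.9 dB, 6.3°

At s = jω = j3863:
zero (s+37): 37 + j3863 → |·| = √(37²+3863²) = √14924138 ≈ 3863.2, ∠ = arctan(3863/37) ≈ 89.45°
zero (s+652): 652 + j3863 → |·| = √(652²+3863²) = √15347873 ≈ 3917.6, ∠ = arctan(3863/652) ≈ 80.42°
zero at origin: s = j3863 → |·| = 3863, ∠ = 90.00°
pole (s+8): 8 + j3863 → |·| = √(8²+3863²) = √14922833 ≈ 3863, ∠ = arctan(3863/8) ≈ 89.88°
pole (s+200): 200 + j3863 → |·| = √(200²+3863²) = √14962769 ≈ 3868.2, ∠ = arctan(3863/200) ≈ 87.04°
pole (s+917): 917 + j3863 → |·| = √(917²+3863²) = √15763658 ≈ 3970.3, ∠ = arctan(3863/917) ≈ 76.65°
|L| = 200 · 5.8464e+10 / 5.9328e+10 ≈ 197.09
Gain = 20 log₁₀(197.09) ≈ 45.89 dB
∠L = 259.87° − 253.57° = 6.30°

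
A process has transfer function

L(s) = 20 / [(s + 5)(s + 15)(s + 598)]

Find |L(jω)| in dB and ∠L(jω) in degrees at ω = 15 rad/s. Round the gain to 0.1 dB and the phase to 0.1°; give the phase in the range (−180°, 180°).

At s = jω = j15:
pole (s+5): 5 + j15 → |·| = √(5²+15²) = √250 ≈ 15.811, ∠ = arctan(15/5) ≈ 71.57°
pole (s+15): 15 + j15 → |·| = √(15²+15²) = √450 ≈ 21.213, ∠ = arctan(15/15) ≈ 45.00°
pole (s+598): 598 + j15 → |·| = √(598²+15²) = √357829 ≈ 598.19, ∠ = arctan(15/598) ≈ 1.44°
|L| = 20 / 2.0063e+05 ≈ 9.9686e-05
Gain = 20 log₁₀(9.9686e-05) ≈ -80.03 dB
∠L = 0.00° − 118.01° = -118.01°

-80.0 dB, -118.0°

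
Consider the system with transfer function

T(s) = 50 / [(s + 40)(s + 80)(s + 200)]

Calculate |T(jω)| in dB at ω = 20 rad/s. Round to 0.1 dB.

-83.4 dB

At s = jω = j20:
pole (s+40): 40 + j20 → |·| = √(40²+20²) = √2000 ≈ 44.721, ∠ = arctan(20/40) ≈ 26.57°
pole (s+80): 80 + j20 → |·| = √(80²+20²) = √6800 ≈ 82.462, ∠ = arctan(20/80) ≈ 14.04°
pole (s+200): 200 + j20 → |·| = √(200²+20²) = √40400 ≈ 201, ∠ = arctan(20/200) ≈ 5.71°
|T| = 50 / 7.4124e+05 ≈ 6.7455e-05
Gain = 20 log₁₀(6.7455e-05) ≈ -83.42 dB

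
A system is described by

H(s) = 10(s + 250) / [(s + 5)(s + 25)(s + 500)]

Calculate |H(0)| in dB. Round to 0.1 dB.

H(0) = 10·250 / (5·25·500) = 0.04
20 log₁₀(0.04) ≈ -27.96 dB

-28.0 dB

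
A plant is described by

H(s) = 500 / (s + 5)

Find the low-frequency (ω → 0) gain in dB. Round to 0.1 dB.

40.0 dB

H(0) = 500 / 5 = 100
20 log₁₀(100) ≈ 40.00 dB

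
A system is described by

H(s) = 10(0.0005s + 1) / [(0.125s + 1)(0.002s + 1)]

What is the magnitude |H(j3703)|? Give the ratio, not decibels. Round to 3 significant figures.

At ω = 3703 rad/s:
zero (1 + j3703·0.0005) = 1 + j1.8515 → |·| ≈ 2.1043, ∠ ≈ 61.63°
pole (1 + j3703·0.125) = 1 + j462.875 → |·| ≈ 462.88, ∠ ≈ 89.88°
pole (1 + j3703·0.002) = 1 + j7.406 → |·| ≈ 7.4732, ∠ ≈ 82.31°
|H| = 10 · 2.1043 / (462.88 · 7.4732) ≈ 0.0060832

0.00608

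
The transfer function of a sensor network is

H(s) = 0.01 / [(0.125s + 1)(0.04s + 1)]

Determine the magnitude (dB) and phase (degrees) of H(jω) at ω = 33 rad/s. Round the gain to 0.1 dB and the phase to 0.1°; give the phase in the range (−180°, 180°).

-56.9 dB, -129.2°

At ω = 33 rad/s:
pole (1 + j33·0.125) = 1 + j4.125 → |·| ≈ 4.2445, ∠ ≈ 76.37°
pole (1 + j33·0.04) = 1 + j1.32 → |·| ≈ 1.656, ∠ ≈ 52.85°
|H| = 0.01 · 1 / (4.2445 · 1.656) ≈ 0.0014227
Gain = 20 log₁₀(0.0014227) ≈ -56.94 dB
∠H = (0°) − (76.37° + 52.85°) = -129.22°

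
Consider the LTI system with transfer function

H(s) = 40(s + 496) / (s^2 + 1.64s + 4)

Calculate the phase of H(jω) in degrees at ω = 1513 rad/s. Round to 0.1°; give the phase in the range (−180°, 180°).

At s = jω = j1513:
zero (s+496): 496 + j1513 → |·| = √(496²+1513²) = √2535185 ≈ 1592.2, ∠ = arctan(1513/496) ≈ 71.85°
quadratic: (j1513)² + 1.64·j1513 + 4 = -2289165 + j2481.32 → |·| ≈ 2.2892e+06, ∠ ≈ 179.94°
∠H = 71.85° − 179.94° = -108.09°

-108.1°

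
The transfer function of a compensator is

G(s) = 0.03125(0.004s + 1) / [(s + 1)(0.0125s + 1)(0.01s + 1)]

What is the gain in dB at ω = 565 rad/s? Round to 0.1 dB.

-109.5 dB

At ω = 565 rad/s:
zero (1 + j565·0.004) = 1 + j2.26 → |·| ≈ 2.4714, ∠ ≈ 66.13°
pole (1 + j565·1) = 1 + j565 → |·| ≈ 565, ∠ ≈ 89.90°
pole (1 + j565·0.0125) = 1 + j7.0625 → |·| ≈ 7.1329, ∠ ≈ 81.94°
pole (1 + j565·0.01) = 1 + j5.65 → |·| ≈ 5.7378, ∠ ≈ 79.96°
|G| = 0.03125 · 2.4714 / (565 · 7.1329 · 5.7378) ≈ 3.3399e-06
Gain = 20 log₁₀(3.3399e-06) ≈ -109.53 dB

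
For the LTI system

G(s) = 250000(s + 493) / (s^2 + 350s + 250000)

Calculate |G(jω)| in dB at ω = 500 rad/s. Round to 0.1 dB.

60.0 dB

At s = jω = j500:
zero (s+493): 493 + j500 → |·| = √(493²+500²) = √493049 ≈ 702.17, ∠ = arctan(500/493) ≈ 45.40°
quadratic: (j500)² + 350·j500 + 250000 = 0 + j175000 → |·| ≈ 1.75e+05, ∠ ≈ 90.00°
|G| = 250000 · 702.17 / 1.75e+05 ≈ 1003.1
Gain = 20 log₁₀(1003.1) ≈ 60.03 dB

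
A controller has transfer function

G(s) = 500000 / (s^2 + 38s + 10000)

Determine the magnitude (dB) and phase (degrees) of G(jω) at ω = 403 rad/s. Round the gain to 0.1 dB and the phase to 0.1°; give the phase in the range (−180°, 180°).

At s = jω = j403:
quadratic: (j403)² + 38·j403 + 10000 = -152409 + j15314 → |·| ≈ 1.5318e+05, ∠ ≈ 174.26°
|G| = 500000 / 1.5318e+05 ≈ 3.2641
Gain = 20 log₁₀(3.2641) ≈ 10.28 dB
∠G = 0.00° − 174.26° = -174.26°

10.3 dB, -174.3°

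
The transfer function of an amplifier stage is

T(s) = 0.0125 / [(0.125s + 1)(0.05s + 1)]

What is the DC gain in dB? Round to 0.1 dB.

-38.1 dB

T(0) = 0.0125 · 1 / 1 = 0.0125
20 log₁₀(0.0125) ≈ -38.06 dB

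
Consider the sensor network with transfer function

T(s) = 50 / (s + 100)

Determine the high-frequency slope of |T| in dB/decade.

-20 dB/decade

Each pole contributes −20 dB/decade at high frequency; each zero contributes +20 dB/decade.
Net: 0 zero(s) − 1 pole(s) → -20 dB/decade.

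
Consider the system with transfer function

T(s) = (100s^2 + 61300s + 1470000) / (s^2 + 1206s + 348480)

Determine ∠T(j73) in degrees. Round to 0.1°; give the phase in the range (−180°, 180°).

Substitute s = j73:
Numerator: 100(j73)^2 + 61300(j73) + 1470000 = 937100 + j4474900
Denominator: (j73)^2 + 1206(j73) + 348480 = 343151 + j88038
|N| = √(937100² + 4474900²) ≈ 4.572e+06, ∠N ≈ 78.17°
|D| = √(343151² + 88038²) ≈ 3.5426e+05, ∠D ≈ 14.39°
∠T = 78.17° − 14.39° = 63.78°

63.8°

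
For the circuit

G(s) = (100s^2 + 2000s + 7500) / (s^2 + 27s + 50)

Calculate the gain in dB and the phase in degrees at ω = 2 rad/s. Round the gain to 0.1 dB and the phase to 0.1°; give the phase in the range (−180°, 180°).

41.2 dB, -20.2°

Substitute s = j2:
Numerator: 100(j2)^2 + 2000(j2) + 7500 = 7100 + j4000
Denominator: (j2)^2 + 27(j2) + 50 = 46 + j54
|N| = √(7100² + 4000²) ≈ 8149.2, ∠N ≈ 29.40°
|D| = √(46² + 54²) ≈ 70.937, ∠D ≈ 49.57°
|G| = 8149.2 / 70.937 ≈ 114.88
Gain = 20 log₁₀(114.88) ≈ 41.20 dB
∠G = 29.40° − 49.57° = -20.17°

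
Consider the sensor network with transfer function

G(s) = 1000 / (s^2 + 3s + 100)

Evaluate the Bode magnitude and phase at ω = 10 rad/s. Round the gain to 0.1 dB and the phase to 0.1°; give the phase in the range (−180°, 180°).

30.5 dB, -90.0°

At s = jω = j10:
quadratic: (j10)² + 3·j10 + 100 = 0 + j30 → |·| ≈ 30, ∠ ≈ 90.00°
|G| = 1000 / 30 ≈ 33.333
Gain = 20 log₁₀(33.333) ≈ 30.46 dB
∠G = 0.00° − 90.00° = -90.00°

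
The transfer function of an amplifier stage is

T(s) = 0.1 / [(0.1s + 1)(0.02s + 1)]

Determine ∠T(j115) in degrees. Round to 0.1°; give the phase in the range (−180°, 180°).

-151.5°

At ω = 115 rad/s:
pole (1 + j115·0.1) = 1 + j11.5 → |·| ≈ 11.543, ∠ ≈ 85.03°
pole (1 + j115·0.02) = 1 + j2.3 → |·| ≈ 2.508, ∠ ≈ 66.50°
∠T = (0°) − (85.03° + 66.50°) = -151.53°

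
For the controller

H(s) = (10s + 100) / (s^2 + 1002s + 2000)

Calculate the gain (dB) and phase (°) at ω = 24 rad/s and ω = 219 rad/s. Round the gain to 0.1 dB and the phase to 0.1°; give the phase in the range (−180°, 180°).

ω = 24: -39.3 dB, -19.2°; ω = 219: -40.2 dB, -14.4°

Substitute s = j24:
Numerator: 10(j24) + 100 = 100 + j240
Denominator: (j24)^2 + 1002(j24) + 2000 = 1424 + j24048
|N| = √(100² + 240²) ≈ 260, ∠N ≈ 67.38°
|D| = √(1424² + 24048²) ≈ 24090, ∠D ≈ 86.61°
|H| = 260 / 24090 ≈ 0.010793
Gain = 20 log₁₀(0.010793) ≈ -39.34 dB
∠H = 67.38° − 86.61° = -19.23°

Substitute s = j219:
Numerator: 10(j219) + 100 = 100 + j2190
Denominator: (j219)^2 + 1002(j219) + 2000 = -45961 + j219438
|N| = √(100² + 2190²) ≈ 2192.3, ∠N ≈ 87.39°
|D| = √(45961² + 219438²) ≈ 2.242e+05, ∠D ≈ 101.83°
|H| = 2192.3 / 2.242e+05 ≈ 0.0097783
Gain = 20 log₁₀(0.0097783) ≈ -40.19 dB
∠H = 87.39° − 101.83° = -14.44°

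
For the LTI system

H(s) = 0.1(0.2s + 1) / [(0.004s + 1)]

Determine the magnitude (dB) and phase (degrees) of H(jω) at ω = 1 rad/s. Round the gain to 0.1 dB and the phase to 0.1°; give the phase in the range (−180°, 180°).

-19.8 dB, 11.1°

At ω = 1 rad/s:
zero (1 + j1·0.2) = 1 + j0.2 → |·| ≈ 1.0198, ∠ ≈ 11.31°
pole (1 + j1·0.004) = 1 + j0.004 → |·| ≈ 1, ∠ ≈ 0.23°
|H| = 0.1 · 1.0198 / (1) ≈ 0.10198
Gain = 20 log₁₀(0.10198) ≈ -19.83 dB
∠H = (11.31°) − (0.23°) = 11.08°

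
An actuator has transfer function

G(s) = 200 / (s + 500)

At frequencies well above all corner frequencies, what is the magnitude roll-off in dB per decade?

Each pole contributes −20 dB/decade at high frequency; each zero contributes +20 dB/decade.
Net: 0 zero(s) − 1 pole(s) → -20 dB/decade.

-20 dB/decade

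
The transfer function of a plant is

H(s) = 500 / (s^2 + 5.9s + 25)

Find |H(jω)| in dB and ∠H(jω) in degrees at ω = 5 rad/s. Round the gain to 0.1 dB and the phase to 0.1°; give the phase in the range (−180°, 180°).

At s = jω = j5:
quadratic: (j5)² + 5.9·j5 + 25 = 0 + j29.5 → |·| ≈ 29.5, ∠ ≈ 90.00°
|H| = 500 / 29.5 ≈ 16.949
Gain = 20 log₁₀(16.949) ≈ 24.58 dB
∠H = 0.00° − 90.00° = -90.00°

24.6 dB, -90.0°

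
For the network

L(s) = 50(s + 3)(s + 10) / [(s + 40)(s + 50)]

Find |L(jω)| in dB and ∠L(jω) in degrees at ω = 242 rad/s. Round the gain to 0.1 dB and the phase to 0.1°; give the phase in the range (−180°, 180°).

At s = jω = j242:
zero (s+3): 3 + j242 → |·| = √(3²+242²) = √58573 ≈ 242.02, ∠ = arctan(242/3) ≈ 89.29°
zero (s+10): 10 + j242 → |·| = √(10²+242²) = √58664 ≈ 242.21, ∠ = arctan(242/10) ≈ 87.63°
pole (s+40): 40 + j242 → |·| = √(40²+242²) = √60164 ≈ 245.28, ∠ = arctan(242/40) ≈ 80.61°
pole (s+50): 50 + j242 → |·| = √(50²+242²) = √61064 ≈ 247.11, ∠ = arctan(242/50) ≈ 78.33°
|L| = 50 · 58620 / 60611 ≈ 48.358
Gain = 20 log₁₀(48.358) ≈ 33.69 dB
∠L = 176.92° − 158.94° = 17.98°

33.7 dB, 18.0°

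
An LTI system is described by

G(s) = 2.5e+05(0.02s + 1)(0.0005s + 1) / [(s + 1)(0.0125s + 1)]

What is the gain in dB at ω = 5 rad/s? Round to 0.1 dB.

93.8 dB

At ω = 5 rad/s:
zero (1 + j5·0.02) = 1 + j0.1 → |·| ≈ 1.005, ∠ ≈ 5.71°
zero (1 + j5·0.0005) = 1 + j0.0025 → |·| ≈ 1, ∠ ≈ 0.14°
pole (1 + j5·1) = 1 + j5 → |·| ≈ 5.099, ∠ ≈ 78.69°
pole (1 + j5·0.0125) = 1 + j0.0625 → |·| ≈ 1.002, ∠ ≈ 3.58°
|G| = 2.5e+05 · 1.005 · 1 / (5.099 · 1.002) ≈ 49176
Gain = 20 log₁₀(49176) ≈ 93.84 dB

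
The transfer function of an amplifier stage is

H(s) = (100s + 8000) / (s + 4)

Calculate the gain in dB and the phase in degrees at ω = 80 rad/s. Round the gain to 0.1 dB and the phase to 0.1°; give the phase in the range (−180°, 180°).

Substitute s = j80:
Numerator: 100(j80) + 8000 = 8000 + j8000
Denominator: (j80) + 4 = 4 + j80
|N| = √(8000² + 8000²) ≈ 11314, ∠N ≈ 45.00°
|D| = √(4² + 80²) ≈ 80.1, ∠D ≈ 87.14°
|H| = 11314 / 80.1 ≈ 141.25
Gain = 20 log₁₀(141.25) ≈ 43.00 dB
∠H = 45.00° − 87.14° = -42.14°

43.0 dB, -42.1°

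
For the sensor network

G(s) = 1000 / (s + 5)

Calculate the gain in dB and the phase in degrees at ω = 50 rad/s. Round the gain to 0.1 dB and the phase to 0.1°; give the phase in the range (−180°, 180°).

At s = jω = j50:
pole (s+5): 5 + j50 → |·| = √(5²+50²) = √2525 ≈ 50.249, ∠ = arctan(50/5) ≈ 84.29°
|G| = 1000 / 50.249 ≈ 19.901
Gain = 20 log₁₀(19.901) ≈ 25.98 dB
∠G = 0.00° − 84.29° = -84.29°

26.0 dB, -84.3°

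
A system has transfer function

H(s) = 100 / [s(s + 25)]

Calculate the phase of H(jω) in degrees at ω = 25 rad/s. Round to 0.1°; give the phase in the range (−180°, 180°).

-135.0°

At s = jω = j25:
pole (s+25): 25 + j25 → |·| = √(25²+25²) = √1250 ≈ 35.355, ∠ = arctan(25/25) ≈ 45.00°
pole at origin: |s| = 25, ∠ = 90.00° (in denominator)
∠H = 0.00° − 135.00° = -135.00°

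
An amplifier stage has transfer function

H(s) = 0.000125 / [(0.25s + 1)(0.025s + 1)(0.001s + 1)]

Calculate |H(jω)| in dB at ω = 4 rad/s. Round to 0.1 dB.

At ω = 4 rad/s:
pole (1 + j4·0.25) = 1 + j1 → |·| ≈ 1.4142, ∠ ≈ 45.00°
pole (1 + j4·0.025) = 1 + j0.1 → |·| ≈ 1.005, ∠ ≈ 5.71°
pole (1 + j4·0.001) = 1 + j0.004 → |·| ≈ 1, ∠ ≈ 0.23°
|H| = 0.000125 · 1 / (1.4142 · 1.005 · 1) ≈ 8.7949e-05
Gain = 20 log₁₀(8.7949e-05) ≈ -81.12 dB

-81.1 dB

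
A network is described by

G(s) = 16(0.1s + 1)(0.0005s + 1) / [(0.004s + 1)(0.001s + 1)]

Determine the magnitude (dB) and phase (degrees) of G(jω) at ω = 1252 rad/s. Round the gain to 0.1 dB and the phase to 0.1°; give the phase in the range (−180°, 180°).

49.2 dB, -8.5°

At ω = 1252 rad/s:
zero (1 + j1252·0.1) = 1 + j125.2 → |·| ≈ 125.2, ∠ ≈ 89.54°
zero (1 + j1252·0.0005) = 1 + j0.626 → |·| ≈ 1.1798, ∠ ≈ 32.05°
pole (1 + j1252·0.004) = 1 + j5.008 → |·| ≈ 5.1069, ∠ ≈ 78.71°
pole (1 + j1252·0.001) = 1 + j1.252 → |·| ≈ 1.6023, ∠ ≈ 51.38°
|G| = 16 · 125.2 · 1.1798 / (5.1069 · 1.6023) ≈ 288.82
Gain = 20 log₁₀(288.82) ≈ 49.21 dB
∠G = (89.54° + 32.05°) − (78.71° + 51.38°) = -8.50°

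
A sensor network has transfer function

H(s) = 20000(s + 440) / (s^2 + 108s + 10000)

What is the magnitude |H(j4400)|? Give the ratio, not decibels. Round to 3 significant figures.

At s = jω = j4400:
zero (s+440): 440 + j4400 → |·| = √(440²+4400²) = √19553600 ≈ 4421.9, ∠ = arctan(4400/440) ≈ 84.29°
quadratic: (j4400)² + 108·j4400 + 10000 = -19350000 + j475200 → |·| ≈ 1.9356e+07, ∠ ≈ 178.59°
|H| = 20000 · 4421.9 / 1.9356e+07 ≈ 4.569

4.57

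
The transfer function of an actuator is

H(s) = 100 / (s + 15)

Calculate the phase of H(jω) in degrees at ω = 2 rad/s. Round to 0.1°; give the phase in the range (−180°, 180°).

At s = jω = j2:
pole (s+15): 15 + j2 → |·| = √(15²+2²) = √229 ≈ 15.133, ∠ = arctan(2/15) ≈ 7.59°
∠H = 0.00° − 7.59° = -7.59°

-7.6°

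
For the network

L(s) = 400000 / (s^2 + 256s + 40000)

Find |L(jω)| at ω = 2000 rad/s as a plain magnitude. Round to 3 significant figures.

0.100

At s = jω = j2000:
quadratic: (j2000)² + 256·j2000 + 40000 = -3960000 + j512000 → |·| ≈ 3.993e+06, ∠ ≈ 172.63°
|L| = 400000 / 3.993e+06 ≈ 0.10018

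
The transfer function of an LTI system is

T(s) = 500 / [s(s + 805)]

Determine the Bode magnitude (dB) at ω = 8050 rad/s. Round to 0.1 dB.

-102.3 dB

At s = jω = j8050:
pole (s+805): 805 + j8050 → |·| = √(805²+8050²) = √65450525 ≈ 8090.1, ∠ = arctan(8050/805) ≈ 84.29°
pole at origin: |s| = 8050, ∠ = 90.00° (in denominator)
|T| = 500 / 6.5125e+07 ≈ 7.6775e-06
Gain = 20 log₁₀(7.6775e-06) ≈ -102.30 dB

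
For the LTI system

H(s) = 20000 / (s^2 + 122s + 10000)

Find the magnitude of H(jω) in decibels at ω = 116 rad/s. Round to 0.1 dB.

At s = jω = j116:
quadratic: (j116)² + 122·j116 + 10000 = -3456 + j14152 → |·| ≈ 14568, ∠ ≈ 103.72°
|H| = 20000 / 14568 ≈ 1.3729
Gain = 20 log₁₀(1.3729) ≈ 2.75 dB

2.8 dB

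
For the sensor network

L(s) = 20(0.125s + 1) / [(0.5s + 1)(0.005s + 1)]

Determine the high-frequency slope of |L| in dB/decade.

Each pole contributes −20 dB/decade at high frequency; each zero contributes +20 dB/decade.
Net: 1 zero(s) − 2 pole(s) → -20 dB/decade.

-20 dB/decade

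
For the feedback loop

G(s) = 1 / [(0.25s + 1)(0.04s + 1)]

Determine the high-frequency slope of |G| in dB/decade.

-40 dB/decade

Each pole contributes −20 dB/decade at high frequency; each zero contributes +20 dB/decade.
Net: 0 zero(s) − 2 pole(s) → -40 dB/decade.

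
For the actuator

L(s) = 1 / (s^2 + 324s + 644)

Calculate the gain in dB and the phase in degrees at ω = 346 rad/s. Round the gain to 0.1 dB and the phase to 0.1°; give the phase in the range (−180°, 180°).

-104.3 dB, -136.7°

Substitute s = j346:
Numerator: 1 = 1 + j0
Denominator: (j346)^2 + 324(j346) + 644 = -119072 + j112104
|N| = √(1² + 0²) ≈ 1, ∠N ≈ 0.00°
|D| = √(119072² + 112104²) ≈ 1.6354e+05, ∠D ≈ 136.73°
|L| = 1 / 1.6354e+05 ≈ 6.1147e-06
Gain = 20 log₁₀(6.1147e-06) ≈ -104.27 dB
∠L = 0.00° − 136.73° = -136.73°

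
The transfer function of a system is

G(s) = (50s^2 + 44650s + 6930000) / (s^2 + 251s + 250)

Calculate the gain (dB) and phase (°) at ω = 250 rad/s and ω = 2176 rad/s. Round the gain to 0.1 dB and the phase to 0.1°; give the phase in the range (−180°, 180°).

ω = 250: 42.5 dB, -63.6°; ω = 2176: 34.4 dB, -16.3°

Substitute s = j250:
Numerator: 50(j250)^2 + 44650(j250) + 6930000 = 3805000 + j11162500
Denominator: (j250)^2 + 251(j250) + 250 = -62250 + j62750
|N| = √(3805000² + 11162500²) ≈ 1.1793e+07, ∠N ≈ 71.18°
|D| = √(62250² + 62750²) ≈ 88389, ∠D ≈ 134.77°
|G| = 1.1793e+07 / 88389 ≈ 133.42
Gain = 20 log₁₀(133.42) ≈ 42.50 dB
∠G = 71.18° − 134.77° = -63.59°

Substitute s = j2176:
Numerator: 50(j2176)^2 + 44650(j2176) + 6930000 = -229818800 + j97158400
Denominator: (j2176)^2 + 251(j2176) + 250 = -4734726 + j546176
|N| = √(229818800² + 97158400²) ≈ 2.4951e+08, ∠N ≈ 157.08°
|D| = √(4734726² + 546176²) ≈ 4.7661e+06, ∠D ≈ 173.42°
|G| = 2.4951e+08 / 4.7661e+06 ≈ 52.351
Gain = 20 log₁₀(52.351) ≈ 34.38 dB
∠G = 157.08° − 173.42° = -16.34°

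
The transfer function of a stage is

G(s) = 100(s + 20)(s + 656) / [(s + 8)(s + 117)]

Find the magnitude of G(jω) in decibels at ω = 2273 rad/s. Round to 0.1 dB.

At s = jω = j2273:
zero (s+20): 20 + j2273 → |·| = √(20²+2273²) = √5166929 ≈ 2273.1, ∠ = arctan(2273/20) ≈ 89.50°
zero (s+656): 656 + j2273 → |·| = √(656²+2273²) = √5596865 ≈ 2365.8, ∠ = arctan(2273/656) ≈ 73.90°
pole (s+8): 8 + j2273 → |·| = √(8²+2273²) = √5166593 ≈ 2273, ∠ = arctan(2273/8) ≈ 89.80°
pole (s+117): 117 + j2273 → |·| = √(117²+2273²) = √5180218 ≈ 2276, ∠ = arctan(2273/117) ≈ 87.05°
|G| = 100 · 5.3777e+06 / 5.1733e+06 ≈ 103.95
Gain = 20 log₁₀(103.95) ≈ 40.34 dB

40.3 dB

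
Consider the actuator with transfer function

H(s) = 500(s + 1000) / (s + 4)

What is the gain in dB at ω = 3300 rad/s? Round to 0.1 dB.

At s = jω = j3300:
zero (s+1000): 1000 + j3300 → |·| = √(1000²+3300²) = √11890000 ≈ 3448.2, ∠ = arctan(3300/1000) ≈ 73.14°
pole (s+4): 4 + j3300 → |·| = √(4²+3300²) = √10890016 ≈ 3300, ∠ = arctan(3300/4) ≈ 89.93°
|H| = 500 · 3448.2 / 3300 ≈ 522.45
Gain = 20 log₁₀(522.45) ≈ 54.36 dB

54.4 dB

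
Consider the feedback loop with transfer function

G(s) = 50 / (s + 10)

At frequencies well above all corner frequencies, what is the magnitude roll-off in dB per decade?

-20 dB/decade

Each pole contributes −20 dB/decade at high frequency; each zero contributes +20 dB/decade.
Net: 0 zero(s) − 1 pole(s) → -20 dB/decade.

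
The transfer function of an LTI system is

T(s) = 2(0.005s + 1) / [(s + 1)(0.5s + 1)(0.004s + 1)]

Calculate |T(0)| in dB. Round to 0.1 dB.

T(0) = 2 · 1 / 1 = 2
20 log₁₀(2) ≈ 6.02 dB

6.0 dB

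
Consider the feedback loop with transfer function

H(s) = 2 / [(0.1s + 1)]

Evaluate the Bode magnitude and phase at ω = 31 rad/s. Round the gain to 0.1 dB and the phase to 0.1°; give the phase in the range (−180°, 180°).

At ω = 31 rad/s:
pole (1 + j31·0.1) = 1 + j3.1 → |·| ≈ 3.2573, ∠ ≈ 72.12°
|H| = 2 · 1 / (3.2573) ≈ 0.61401
Gain = 20 log₁₀(0.61401) ≈ -4.24 dB
∠H = (0°) − (72.12°) = -72.12°

-4.2 dB, -72.1°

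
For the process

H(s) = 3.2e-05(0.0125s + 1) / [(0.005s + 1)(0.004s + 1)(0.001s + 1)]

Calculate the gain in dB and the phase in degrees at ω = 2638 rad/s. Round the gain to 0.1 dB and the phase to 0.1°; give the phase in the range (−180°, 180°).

At ω = 2638 rad/s:
zero (1 + j2638·0.0125) = 1 + j32.975 → |·| ≈ 32.99, ∠ ≈ 88.26°
pole (1 + j2638·0.005) = 1 + j13.19 → |·| ≈ 13.228, ∠ ≈ 85.66°
pole (1 + j2638·0.004) = 1 + j10.552 → |·| ≈ 10.599, ∠ ≈ 84.59°
pole (1 + j2638·0.001) = 1 + j2.638 → |·| ≈ 2.8212, ∠ ≈ 69.24°
|H| = 3.2e-05 · 32.99 / (13.228 · 10.599 · 2.8212) ≈ 2.6689e-06
Gain = 20 log₁₀(2.6689e-06) ≈ -111.47 dB
∠H = (88.26°) − (85.66° + 84.59° + 69.24°) = -151.23°

-111.5 dB, -151.2°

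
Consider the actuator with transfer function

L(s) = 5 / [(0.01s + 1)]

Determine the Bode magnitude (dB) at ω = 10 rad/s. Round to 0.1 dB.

13.9 dB

At ω = 10 rad/s:
pole (1 + j10·0.01) = 1 + j0.1 → |·| ≈ 1.005, ∠ ≈ 5.71°
|L| = 5 · 1 / (1.005) ≈ 4.9751
Gain = 20 log₁₀(4.9751) ≈ 13.94 dB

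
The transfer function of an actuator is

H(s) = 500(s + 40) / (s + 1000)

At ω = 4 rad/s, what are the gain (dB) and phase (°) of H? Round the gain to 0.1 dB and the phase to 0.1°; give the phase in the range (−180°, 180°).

At s = jω = j4:
zero (s+40): 40 + j4 → |·| = √(40²+4²) = √1616 ≈ 40.2, ∠ = arctan(4/40) ≈ 5.71°
pole (s+1000): 1000 + j4 → |·| = √(1000²+4²) = √1000016 ≈ 1000, ∠ = arctan(4/1000) ≈ 0.23°
|H| = 500 · 40.2 / 1000 ≈ 20.1
Gain = 20 log₁₀(20.1) ≈ 26.06 dB
∠H = 5.71° − 0.23° = 5.48°

26.1 dB, 5.5°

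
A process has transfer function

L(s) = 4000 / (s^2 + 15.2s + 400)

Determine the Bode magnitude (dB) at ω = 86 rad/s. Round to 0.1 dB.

-5.0 dB

At s = jω = j86:
quadratic: (j86)² + 15.2·j86 + 400 = -6996 + j1307.2 → |·| ≈ 7117.1, ∠ ≈ 169.42°
|L| = 4000 / 7117.1 ≈ 0.56203
Gain = 20 log₁₀(0.56203) ≈ -5.00 dB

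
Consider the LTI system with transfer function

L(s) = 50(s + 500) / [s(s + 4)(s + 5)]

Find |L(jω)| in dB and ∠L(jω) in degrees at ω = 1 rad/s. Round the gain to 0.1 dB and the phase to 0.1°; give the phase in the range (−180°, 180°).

61.5 dB, -115.2°

At s = jω = j1:
zero (s+500): 500 + j1 → |·| = √(500²+1²) = √250001 ≈ 500, ∠ = arctan(1/500) ≈ 0.11°
pole (s+4): 4 + j1 → |·| = √(4²+1²) = √17 ≈ 4.1231, ∠ = arctan(1/4) ≈ 14.04°
pole (s+5): 5 + j1 → |·| = √(5²+1²) = √26 ≈ 5.099, ∠ = arctan(1/5) ≈ 11.31°
pole at origin: |s| = 1, ∠ = 90.00° (in denominator)
|L| = 50 · 500 / 21.024 ≈ 1189.1
Gain = 20 log₁₀(1189.1) ≈ 61.50 dB
∠L = 0.11° − 115.35° = -115.24°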